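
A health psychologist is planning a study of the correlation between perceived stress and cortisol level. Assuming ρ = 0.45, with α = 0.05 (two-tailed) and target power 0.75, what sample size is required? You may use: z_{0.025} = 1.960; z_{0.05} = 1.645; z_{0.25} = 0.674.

Fisher's z: C = ½·ln((1+r)/(1−r)) = ½·ln(2.6364) = 0.4847.
n = ((z_{α/2} + z_β)/C)² + 3.
(1.960 + 0.674) / 0.4847 = 2.634 / 0.4847 = 5.434.
n = 5.434² + 3 = 29.53 + 3 = 32.5.
Round up.

n = 33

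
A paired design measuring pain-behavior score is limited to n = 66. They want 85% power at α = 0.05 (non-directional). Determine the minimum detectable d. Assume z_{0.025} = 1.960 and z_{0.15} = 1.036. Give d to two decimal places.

d_min ≈ 0.37

For a single sample (or paired design) of n = 66: d_min = (z_{α/2} + z_β)/√n.
z-sum = 1.960 + 1.036 = 2.996.
d_min = 2.996 / √66 = 2.996 / 8.124 = 0.369.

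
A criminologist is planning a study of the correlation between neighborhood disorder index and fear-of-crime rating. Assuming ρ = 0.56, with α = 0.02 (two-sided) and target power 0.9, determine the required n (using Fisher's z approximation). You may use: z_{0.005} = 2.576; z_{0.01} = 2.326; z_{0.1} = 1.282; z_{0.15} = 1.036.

n = 36

Fisher's z: C = ½·ln((1+r)/(1−r)) = ½·ln(3.5455) = 0.6328.
n = ((z_{α/2} + z_β)/C)² + 3.
(2.326 + 1.282) / 0.6328 = 3.608 / 0.6328 = 5.702.
n = 5.702² + 3 = 32.51 + 3 = 35.5.
Round up.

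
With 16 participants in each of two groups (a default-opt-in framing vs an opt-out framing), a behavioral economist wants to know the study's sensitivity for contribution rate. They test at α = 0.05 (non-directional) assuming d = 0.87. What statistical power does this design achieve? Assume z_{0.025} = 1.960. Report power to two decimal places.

For two equal groups, power = Φ(d·√(n/2) − z_{α/2}).
d·√(n/2) = 0.87 × √(16/2) = 0.87 × 2.828 = 2.461.
z_β = 2.461 − 1.960 = 0.501.
Power = Φ(0.501) = 0.692.

power ≈ 0.69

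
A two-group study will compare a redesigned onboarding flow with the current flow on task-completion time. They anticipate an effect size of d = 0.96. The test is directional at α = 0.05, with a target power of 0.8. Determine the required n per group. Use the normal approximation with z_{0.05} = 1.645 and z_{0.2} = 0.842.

n = 14 per group

For two independent groups with equal n: n = 2·((z_{α} + z_β) / d)².
z_{α} + z_β = 1.645 + 0.842 = 2.487.
n = 2 × (2.487 / 0.96)² = 2 × 2.591² = 2 × 6.71 = 13.4.
Round up to the next whole participant.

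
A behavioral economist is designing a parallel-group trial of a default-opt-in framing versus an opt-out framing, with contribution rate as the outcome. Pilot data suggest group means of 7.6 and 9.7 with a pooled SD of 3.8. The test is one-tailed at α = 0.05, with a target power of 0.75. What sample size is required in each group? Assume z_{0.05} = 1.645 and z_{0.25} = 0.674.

Cohen's d = |M₁ − M₂| / SD_pooled = |7.6 − 9.7| / 3.8 = 2.1 / 3.8 = 0.553.
For two independent groups with equal n: n = 2·((z_{α} + z_β) / d)².
z_{α} + z_β = 1.645 + 0.674 = 2.319.
n = 2 × (2.319 / 0.553)² = 2 × 4.193² = 2 × 17.59 = 35.2.
Round up to the next whole participant.

n = 36 per group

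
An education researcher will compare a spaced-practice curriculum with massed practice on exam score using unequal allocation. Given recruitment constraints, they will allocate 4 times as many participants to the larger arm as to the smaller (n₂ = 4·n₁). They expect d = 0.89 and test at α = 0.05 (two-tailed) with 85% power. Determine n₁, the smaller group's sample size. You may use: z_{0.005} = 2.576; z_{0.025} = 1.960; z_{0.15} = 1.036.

With allocation ratio k = n₂/n₁ = 4, Var(x̄₁−x̄₂) = σ²(1/n₁ + 1/(k·n₁)) = σ²·(k+1)/(k·n₁).
So n₁ = (1 + 1/k)·((z_{α/2} + z_β)/d)² = 1.250 × (2.996/0.89)².
n₁ = 1.250 × 11.33 = 14.2.
Round up: n₁ = 15, giving n₂ = 4 × 15 = 60.

n₁ = 15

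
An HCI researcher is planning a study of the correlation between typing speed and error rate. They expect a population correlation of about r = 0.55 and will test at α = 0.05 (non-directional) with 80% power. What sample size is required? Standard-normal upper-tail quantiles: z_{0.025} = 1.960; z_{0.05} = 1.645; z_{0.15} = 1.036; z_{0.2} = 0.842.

n = 24

Fisher's z: C = ½·ln((1+r)/(1−r)) = ½·ln(3.4444) = 0.6184.
n = ((z_{α/2} + z_β)/C)² + 3.
(1.960 + 0.842) / 0.6184 = 2.802 / 0.6184 = 4.531.
n = 4.531² + 3 = 20.53 + 3 = 23.5.
Round up.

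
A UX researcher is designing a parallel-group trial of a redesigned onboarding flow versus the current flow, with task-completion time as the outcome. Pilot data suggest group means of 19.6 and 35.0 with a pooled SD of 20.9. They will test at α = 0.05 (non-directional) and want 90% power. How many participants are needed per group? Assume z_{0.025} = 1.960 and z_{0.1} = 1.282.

Cohen's d = |M₁ − M₂| / SD_pooled = |19.6 − 35.0| / 20.9 = 15.4 / 20.9 = 0.737.
For two independent groups with equal n: n = 2·((z_{α/2} + z_β) / d)².
z_{α/2} + z_β = 1.960 + 1.282 = 3.242.
n = 2 × (3.242 / 0.737)² = 2 × 4.399² = 2 × 19.35 = 38.7.
Round up to the next whole participant.

n = 39 per group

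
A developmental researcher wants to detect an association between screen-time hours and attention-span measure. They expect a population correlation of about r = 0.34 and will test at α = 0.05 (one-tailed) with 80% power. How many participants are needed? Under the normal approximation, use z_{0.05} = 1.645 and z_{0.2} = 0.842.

n = 53

Fisher's z: C = ½·ln((1+r)/(1−r)) = ½·ln(2.0303) = 0.3541.
n = ((z_{α} + z_β)/C)² + 3.
(1.645 + 0.842) / 0.3541 = 2.487 / 0.3541 = 7.023.
n = 7.023² + 3 = 49.33 + 3 = 52.3.
Round up.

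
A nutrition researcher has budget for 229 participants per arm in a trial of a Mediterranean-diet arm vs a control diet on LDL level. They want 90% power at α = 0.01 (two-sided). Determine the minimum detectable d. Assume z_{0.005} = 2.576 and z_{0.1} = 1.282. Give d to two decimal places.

d_min ≈ 0.36

For two independent groups of n = 229 each: d_min = (z_{α/2} + z_β)·√(2/n).
z-sum = 2.576 + 1.282 = 3.858.
d_min = 3.858 × √(2/229) = 3.858 × 0.0935 = 0.361.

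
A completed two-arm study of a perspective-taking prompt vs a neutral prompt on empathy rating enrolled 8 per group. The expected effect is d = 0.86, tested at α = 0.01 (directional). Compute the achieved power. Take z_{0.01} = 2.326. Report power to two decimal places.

For two equal groups, power = Φ(d·√(n/2) − z_{α}).
d·√(n/2) = 0.86 × √(8/2) = 0.86 × 2.000 = 1.720.
z_β = 1.720 − 2.326 = -0.606.
Power = Φ(-0.606) = 0.272.

power ≈ 0.27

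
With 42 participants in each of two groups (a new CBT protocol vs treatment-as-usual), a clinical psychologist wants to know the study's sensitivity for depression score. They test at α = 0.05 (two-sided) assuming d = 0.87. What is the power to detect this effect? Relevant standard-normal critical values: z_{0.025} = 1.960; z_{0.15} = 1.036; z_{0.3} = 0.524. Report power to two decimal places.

For two equal groups, power = Φ(d·√(n/2) − z_{α/2}).
d·√(n/2) = 0.87 × √(42/2) = 0.87 × 4.583 = 3.987.
z_β = 3.987 − 1.960 = 2.027.
Power = Φ(2.027) = 0.979.

power ≈ 0.98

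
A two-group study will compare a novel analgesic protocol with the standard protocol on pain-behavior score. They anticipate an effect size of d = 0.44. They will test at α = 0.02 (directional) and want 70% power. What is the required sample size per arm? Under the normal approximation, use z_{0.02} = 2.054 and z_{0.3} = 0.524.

n = 69 per group

For two independent groups with equal n: n = 2·((z_{α} + z_β) / d)².
z_{α} + z_β = 2.054 + 0.524 = 2.578.
n = 2 × (2.578 / 0.44)² = 2 × 5.859² = 2 × 34.33 = 68.7.
Round up to the next whole participant.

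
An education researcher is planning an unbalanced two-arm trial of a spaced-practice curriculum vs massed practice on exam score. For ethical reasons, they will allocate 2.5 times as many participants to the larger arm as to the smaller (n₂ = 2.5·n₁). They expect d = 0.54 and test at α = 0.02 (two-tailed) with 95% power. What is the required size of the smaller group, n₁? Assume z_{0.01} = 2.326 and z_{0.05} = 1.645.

n₁ = 76

With allocation ratio k = n₂/n₁ = 2.5, Var(x̄₁−x̄₂) = σ²(1/n₁ + 1/(k·n₁)) = σ²·(k+1)/(k·n₁).
So n₁ = (1 + 1/k)·((z_{α/2} + z_β)/d)² = 1.400 × (3.971/0.54)².
n₁ = 1.400 × 54.08 = 75.7.
Round up: n₁ = 76, giving n₂ = 2.5 × 76 = 190.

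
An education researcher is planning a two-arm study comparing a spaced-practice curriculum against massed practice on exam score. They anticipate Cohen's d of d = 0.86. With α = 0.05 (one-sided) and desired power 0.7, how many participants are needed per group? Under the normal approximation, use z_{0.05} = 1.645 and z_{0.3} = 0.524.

n = 13 per group

For two independent groups with equal n: n = 2·((z_{α} + z_β) / d)².
z_{α} + z_β = 1.645 + 0.524 = 2.169.
n = 2 × (2.169 / 0.86)² = 2 × 2.522² = 2 × 6.36 = 12.7.
Round up to the next whole participant.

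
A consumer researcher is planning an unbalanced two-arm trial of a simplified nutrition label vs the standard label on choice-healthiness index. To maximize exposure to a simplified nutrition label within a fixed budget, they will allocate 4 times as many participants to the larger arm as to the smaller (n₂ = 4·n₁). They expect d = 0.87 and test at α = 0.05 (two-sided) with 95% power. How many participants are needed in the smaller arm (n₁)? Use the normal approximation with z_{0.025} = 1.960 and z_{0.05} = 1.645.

n₁ = 22

With allocation ratio k = n₂/n₁ = 4, Var(x̄₁−x̄₂) = σ²(1/n₁ + 1/(k·n₁)) = σ²·(k+1)/(k·n₁).
So n₁ = (1 + 1/k)·((z_{α/2} + z_β)/d)² = 1.250 × (3.605/0.87)².
n₁ = 1.250 × 17.17 = 21.5.
Round up: n₁ = 22, giving n₂ = 4 × 22 = 88.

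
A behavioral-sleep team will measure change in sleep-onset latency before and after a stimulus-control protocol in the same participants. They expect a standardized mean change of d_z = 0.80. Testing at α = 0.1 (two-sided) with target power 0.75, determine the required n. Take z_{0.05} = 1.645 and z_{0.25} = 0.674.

n = 9 pairs

For a paired (one-sample on differences) test: n = ((z_{α/2} + z_β) / d)².
z_{α/2} + z_β = 1.645 + 0.674 = 2.319.
n = (2.319 / 0.80)² = 2.899² = 8.40.
Round up.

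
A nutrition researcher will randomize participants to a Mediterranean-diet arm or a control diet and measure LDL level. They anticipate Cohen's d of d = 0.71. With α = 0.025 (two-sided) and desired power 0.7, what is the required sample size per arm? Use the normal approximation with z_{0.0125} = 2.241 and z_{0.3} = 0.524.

n = 31 per group

For two independent groups with equal n: n = 2·((z_{α/2} + z_β) / d)².
z_{α/2} + z_β = 2.241 + 0.524 = 2.765.
n = 2 × (2.765 / 0.71)² = 2 × 3.894² = 2 × 15.17 = 30.3.
Round up to the next whole participant.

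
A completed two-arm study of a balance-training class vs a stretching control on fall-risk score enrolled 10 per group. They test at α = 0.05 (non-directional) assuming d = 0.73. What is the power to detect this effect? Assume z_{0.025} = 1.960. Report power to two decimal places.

For two equal groups, power = Φ(d·√(n/2) − z_{α/2}).
d·√(n/2) = 0.73 × √(10/2) = 0.73 × 2.236 = 1.632.
z_β = 1.632 − 1.960 = -0.328.
Power = Φ(-0.328) = 0.372.

power ≈ 0.37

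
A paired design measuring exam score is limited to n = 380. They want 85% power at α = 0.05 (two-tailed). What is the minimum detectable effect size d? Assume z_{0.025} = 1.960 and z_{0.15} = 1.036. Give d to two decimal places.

For a single sample (or paired design) of n = 380: d_min = (z_{α/2} + z_β)/√n.
z-sum = 1.960 + 1.036 = 2.996.
d_min = 2.996 / √380 = 2.996 / 19.494 = 0.154.

d_min ≈ 0.15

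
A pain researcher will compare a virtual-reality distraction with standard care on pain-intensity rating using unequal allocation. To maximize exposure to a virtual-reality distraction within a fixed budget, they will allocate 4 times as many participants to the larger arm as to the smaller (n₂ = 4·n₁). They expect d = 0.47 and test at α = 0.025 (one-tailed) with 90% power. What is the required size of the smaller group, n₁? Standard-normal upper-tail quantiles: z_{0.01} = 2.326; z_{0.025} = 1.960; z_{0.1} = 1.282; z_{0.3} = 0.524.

With allocation ratio k = n₂/n₁ = 4, Var(x̄₁−x̄₂) = σ²(1/n₁ + 1/(k·n₁)) = σ²·(k+1)/(k·n₁).
So n₁ = (1 + 1/k)·((z_{α} + z_β)/d)² = 1.250 × (3.242/0.47)².
n₁ = 1.250 × 47.58 = 59.5.
Round up: n₁ = 60, giving n₂ = 4 × 60 = 240.

n₁ = 60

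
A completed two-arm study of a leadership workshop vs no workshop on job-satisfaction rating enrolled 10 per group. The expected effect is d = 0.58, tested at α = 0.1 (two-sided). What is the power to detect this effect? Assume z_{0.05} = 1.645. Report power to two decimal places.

power ≈ 0.36

For two equal groups, power = Φ(d·√(n/2) − z_{α/2}).
d·√(n/2) = 0.58 × √(10/2) = 0.58 × 2.236 = 1.297.
z_β = 1.297 − 1.645 = -0.348.
Power = Φ(-0.348) = 0.364.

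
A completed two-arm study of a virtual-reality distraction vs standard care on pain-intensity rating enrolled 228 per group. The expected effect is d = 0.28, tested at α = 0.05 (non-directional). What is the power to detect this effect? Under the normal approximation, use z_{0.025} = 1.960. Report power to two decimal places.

For two equal groups, power = Φ(d·√(n/2) − z_{α/2}).
d·√(n/2) = 0.28 × √(228/2) = 0.28 × 10.677 = 2.990.
z_β = 2.990 − 1.960 = 1.030.
Power = Φ(1.030) = 0.848.

power ≈ 0.85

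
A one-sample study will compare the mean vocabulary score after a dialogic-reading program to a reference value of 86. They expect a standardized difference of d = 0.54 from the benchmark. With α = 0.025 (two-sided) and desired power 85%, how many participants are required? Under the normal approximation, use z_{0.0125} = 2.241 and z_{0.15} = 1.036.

n = 37

For a one-sample test: n = ((z_{α/2} + z_β) / d)².
z_{α/2} + z_β = 2.241 + 1.036 = 3.277.
n = (3.277 / 0.54)² = 6.069² = 36.83.
Round up.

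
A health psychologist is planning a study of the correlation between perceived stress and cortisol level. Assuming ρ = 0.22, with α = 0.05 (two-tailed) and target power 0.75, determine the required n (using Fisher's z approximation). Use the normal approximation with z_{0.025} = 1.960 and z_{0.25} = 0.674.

n = 142

Fisher's z: C = ½·ln((1+r)/(1−r)) = ½·ln(1.5641) = 0.2237.
n = ((z_{α/2} + z_β)/C)² + 3.
(1.960 + 0.674) / 0.2237 = 2.634 / 0.2237 = 11.775.
n = 11.775² + 3 = 138.64 + 3 = 141.6.
Round up.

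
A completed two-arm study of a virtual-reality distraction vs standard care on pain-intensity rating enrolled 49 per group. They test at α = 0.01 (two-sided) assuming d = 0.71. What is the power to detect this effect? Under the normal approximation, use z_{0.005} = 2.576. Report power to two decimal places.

For two equal groups, power = Φ(d·√(n/2) − z_{α/2}).
d·√(n/2) = 0.71 × √(49/2) = 0.71 × 4.950 = 3.514.
z_β = 3.514 − 2.576 = 0.938.
Power = Φ(0.938) = 0.826.

power ≈ 0.83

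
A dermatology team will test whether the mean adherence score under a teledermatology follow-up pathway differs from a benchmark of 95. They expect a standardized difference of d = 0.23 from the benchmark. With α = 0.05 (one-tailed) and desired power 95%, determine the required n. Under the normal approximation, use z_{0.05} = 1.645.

n = 205

For a one-sample test: n = ((z_{α} + z_β) / d)².
z_{α} + z_β = 1.645 + 1.645 = 3.290.
n = (3.290 / 0.23)² = 14.304² = 204.61.
Round up.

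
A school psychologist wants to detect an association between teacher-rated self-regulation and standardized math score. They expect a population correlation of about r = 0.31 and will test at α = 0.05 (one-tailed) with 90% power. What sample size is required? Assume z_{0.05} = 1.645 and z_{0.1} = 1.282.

Fisher's z: C = ½·ln((1+r)/(1−r)) = ½·ln(1.8986) = 0.3205.
n = ((z_{α} + z_β)/C)² + 3.
(1.645 + 1.282) / 0.3205 = 2.927 / 0.3205 = 9.133.
n = 9.133² + 3 = 83.40 + 3 = 86.4.
Round up.

n = 87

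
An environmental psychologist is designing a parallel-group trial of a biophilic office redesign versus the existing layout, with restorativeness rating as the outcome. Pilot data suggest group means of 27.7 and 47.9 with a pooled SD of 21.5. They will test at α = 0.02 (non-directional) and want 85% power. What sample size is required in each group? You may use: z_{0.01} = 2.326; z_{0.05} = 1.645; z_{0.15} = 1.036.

Cohen's d = |M₁ − M₂| / SD_pooled = |27.7 − 47.9| / 21.5 = 20.2 / 21.5 = 0.940.
For two independent groups with equal n: n = 2·((z_{α/2} + z_β) / d)².
z_{α/2} + z_β = 2.326 + 1.036 = 3.362.
n = 2 × (3.362 / 0.940)² = 2 × 3.577² = 2 × 12.79 = 25.6.
Round up to the next whole participant.

n = 26 per group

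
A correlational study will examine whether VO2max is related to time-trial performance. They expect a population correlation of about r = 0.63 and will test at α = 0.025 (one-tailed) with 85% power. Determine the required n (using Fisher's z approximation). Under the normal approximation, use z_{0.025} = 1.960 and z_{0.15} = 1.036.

Fisher's z: C = ½·ln((1+r)/(1−r)) = ½·ln(4.4054) = 0.7414.
n = ((z_{α} + z_β)/C)² + 3.
(1.960 + 1.036) / 0.7414 = 2.996 / 0.7414 = 4.041.
n = 4.041² + 3 = 16.33 + 3 = 19.3.
Round up.

n = 20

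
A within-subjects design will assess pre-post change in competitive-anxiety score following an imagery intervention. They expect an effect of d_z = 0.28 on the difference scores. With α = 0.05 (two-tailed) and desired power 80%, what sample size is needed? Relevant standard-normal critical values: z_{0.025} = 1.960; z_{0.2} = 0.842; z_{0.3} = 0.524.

For a paired (one-sample on differences) test: n = ((z_{α/2} + z_β) / d)².
z_{α/2} + z_β = 1.960 + 0.842 = 2.802.
n = (2.802 / 0.28)² = 10.007² = 100.14.
Round up.

n = 101 pairs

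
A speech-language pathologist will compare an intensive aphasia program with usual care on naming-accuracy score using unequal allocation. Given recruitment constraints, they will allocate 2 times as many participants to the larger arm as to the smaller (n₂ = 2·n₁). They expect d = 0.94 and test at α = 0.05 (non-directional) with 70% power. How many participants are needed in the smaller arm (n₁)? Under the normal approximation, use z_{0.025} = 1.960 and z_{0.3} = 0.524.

n₁ = 11

With allocation ratio k = n₂/n₁ = 2, Var(x̄₁−x̄₂) = σ²(1/n₁ + 1/(k·n₁)) = σ²·(k+1)/(k·n₁).
So n₁ = (1 + 1/k)·((z_{α/2} + z_β)/d)² = 1.500 × (2.484/0.94)².
n₁ = 1.500 × 6.98 = 10.5.
Round up: n₁ = 11, giving n₂ = 2 × 11 = 22.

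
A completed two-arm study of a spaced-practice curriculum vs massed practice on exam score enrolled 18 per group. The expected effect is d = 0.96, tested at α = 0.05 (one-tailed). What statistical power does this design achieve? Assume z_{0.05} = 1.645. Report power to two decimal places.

For two equal groups, power = Φ(d·√(n/2) − z_{α}).
d·√(n/2) = 0.96 × √(18/2) = 0.96 × 3.000 = 2.880.
z_β = 2.880 − 1.645 = 1.235.
Power = Φ(1.235) = 0.892.

power ≈ 0.89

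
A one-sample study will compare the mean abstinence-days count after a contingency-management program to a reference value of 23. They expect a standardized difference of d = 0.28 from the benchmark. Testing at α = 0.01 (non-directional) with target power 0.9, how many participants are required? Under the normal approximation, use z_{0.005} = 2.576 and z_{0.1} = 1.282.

n = 190

For a one-sample test: n = ((z_{α/2} + z_β) / d)².
z_{α/2} + z_β = 2.576 + 1.282 = 3.858.
n = (3.858 / 0.28)² = 13.779² = 189.85.
Round up.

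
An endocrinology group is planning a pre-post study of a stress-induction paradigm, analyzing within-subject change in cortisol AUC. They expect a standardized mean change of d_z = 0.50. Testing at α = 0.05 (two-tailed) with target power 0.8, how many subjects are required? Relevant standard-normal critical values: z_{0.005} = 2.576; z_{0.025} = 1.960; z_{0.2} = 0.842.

For a paired (one-sample on differences) test: n = ((z_{α/2} + z_β) / d)².
z_{α/2} + z_β = 1.960 + 0.842 = 2.802.
n = (2.802 / 0.50)² = 5.604² = 31.40.
Round up.

n = 32 pairs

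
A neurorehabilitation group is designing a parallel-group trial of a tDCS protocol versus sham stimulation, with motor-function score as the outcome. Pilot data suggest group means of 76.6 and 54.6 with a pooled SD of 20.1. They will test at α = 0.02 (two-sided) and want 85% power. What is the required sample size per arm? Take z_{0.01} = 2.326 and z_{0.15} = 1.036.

Cohen's d = |M₁ − M₂| / SD_pooled = |76.6 − 54.6| / 20.1 = 22.0 / 20.1 = 1.095.
For two independent groups with equal n: n = 2·((z_{α/2} + z_β) / d)².
z_{α/2} + z_β = 2.326 + 1.036 = 3.362.
n = 2 × (3.362 / 1.095)² = 2 × 3.070² = 2 × 9.43 = 18.9.
Round up to the next whole participant.

n = 19 per group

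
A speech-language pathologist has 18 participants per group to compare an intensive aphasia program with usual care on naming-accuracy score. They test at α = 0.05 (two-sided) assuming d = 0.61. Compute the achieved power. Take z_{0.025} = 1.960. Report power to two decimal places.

For two equal groups, power = Φ(d·√(n/2) − z_{α/2}).
d·√(n/2) = 0.61 × √(18/2) = 0.61 × 3.000 = 1.830.
z_β = 1.830 − 1.960 = -0.130.
Power = Φ(-0.130) = 0.448.

power ≈ 0.45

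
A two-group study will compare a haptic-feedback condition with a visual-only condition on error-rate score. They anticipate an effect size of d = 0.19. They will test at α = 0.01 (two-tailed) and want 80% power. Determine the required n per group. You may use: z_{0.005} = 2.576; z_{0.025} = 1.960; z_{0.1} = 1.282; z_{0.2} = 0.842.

n = 648 per group

For two independent groups with equal n: n = 2·((z_{α/2} + z_β) / d)².
z_{α/2} + z_β = 2.576 + 0.842 = 3.418.
n = 2 × (3.418 / 0.19)² = 2 × 17.989² = 2 × 323.62 = 647.2.
Round up to the next whole participant.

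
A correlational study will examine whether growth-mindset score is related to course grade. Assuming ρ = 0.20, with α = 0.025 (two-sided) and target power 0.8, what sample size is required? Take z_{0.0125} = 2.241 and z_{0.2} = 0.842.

n = 235

Fisher's z: C = ½·ln((1+r)/(1−r)) = ½·ln(1.5000) = 0.2027.
n = ((z_{α/2} + z_β)/C)² + 3.
(2.241 + 0.842) / 0.2027 = 3.083 / 0.2027 = 15.210.
n = 15.210² + 3 = 231.33 + 3 = 234.3.
Round up.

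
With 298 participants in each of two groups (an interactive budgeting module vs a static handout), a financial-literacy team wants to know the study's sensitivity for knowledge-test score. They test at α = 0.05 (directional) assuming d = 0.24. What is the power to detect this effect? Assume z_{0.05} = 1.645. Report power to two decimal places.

For two equal groups, power = Φ(d·√(n/2) − z_{α}).
d·√(n/2) = 0.24 × √(298/2) = 0.24 × 12.207 = 2.930.
z_β = 2.930 − 1.645 = 1.285.
Power = Φ(1.285) = 0.901.

power ≈ 0.90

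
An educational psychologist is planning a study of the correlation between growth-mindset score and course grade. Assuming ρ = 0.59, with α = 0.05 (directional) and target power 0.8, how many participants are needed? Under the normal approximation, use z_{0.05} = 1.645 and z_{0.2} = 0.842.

Fisher's z: C = ½·ln((1+r)/(1−r)) = ½·ln(3.8780) = 0.6777.
n = ((z_{α} + z_β)/C)² + 3.
(1.645 + 0.842) / 0.6777 = 2.487 / 0.6777 = 3.670.
n = 3.670² + 3 = 13.47 + 3 = 16.5.
Round up.

n = 17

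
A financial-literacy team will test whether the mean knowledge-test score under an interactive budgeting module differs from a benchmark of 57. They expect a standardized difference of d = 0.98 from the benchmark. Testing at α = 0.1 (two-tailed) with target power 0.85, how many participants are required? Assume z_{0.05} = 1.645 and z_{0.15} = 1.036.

n = 8

For a one-sample test: n = ((z_{α/2} + z_β) / d)².
z_{α/2} + z_β = 1.645 + 1.036 = 2.681.
n = (2.681 / 0.98)² = 2.736² = 7.48.
Round up.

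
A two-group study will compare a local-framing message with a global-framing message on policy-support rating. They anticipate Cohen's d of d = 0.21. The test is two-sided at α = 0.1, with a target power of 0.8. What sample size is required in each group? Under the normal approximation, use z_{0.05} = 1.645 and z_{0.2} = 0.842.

n = 281 per group

For two independent groups with equal n: n = 2·((z_{α/2} + z_β) / d)².
z_{α/2} + z_β = 1.645 + 0.842 = 2.487.
n = 2 × (2.487 / 0.21)² = 2 × 11.843² = 2 × 140.25 = 280.5.
Round up to the next whole participant.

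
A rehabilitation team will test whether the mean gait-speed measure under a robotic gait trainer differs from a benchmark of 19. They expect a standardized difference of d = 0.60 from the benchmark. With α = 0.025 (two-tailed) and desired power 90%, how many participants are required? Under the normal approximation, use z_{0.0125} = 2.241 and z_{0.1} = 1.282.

n = 35

For a one-sample test: n = ((z_{α/2} + z_β) / d)².
z_{α/2} + z_β = 2.241 + 1.282 = 3.523.
n = (3.523 / 0.60)² = 5.872² = 34.48.
Round up.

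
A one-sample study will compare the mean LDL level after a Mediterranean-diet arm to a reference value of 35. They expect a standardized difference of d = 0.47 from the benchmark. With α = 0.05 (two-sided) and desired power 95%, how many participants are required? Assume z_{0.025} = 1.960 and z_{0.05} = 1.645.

For a one-sample test: n = ((z_{α/2} + z_β) / d)².
z_{α/2} + z_β = 1.960 + 1.645 = 3.605.
n = (3.605 / 0.47)² = 7.670² = 58.83.
Round up.

n = 59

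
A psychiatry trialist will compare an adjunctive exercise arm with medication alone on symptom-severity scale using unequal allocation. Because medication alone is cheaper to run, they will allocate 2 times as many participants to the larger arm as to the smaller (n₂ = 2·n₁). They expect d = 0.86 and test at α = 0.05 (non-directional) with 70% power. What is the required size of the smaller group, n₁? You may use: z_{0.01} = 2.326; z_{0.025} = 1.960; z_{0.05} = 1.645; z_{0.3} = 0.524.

n₁ = 13

With allocation ratio k = n₂/n₁ = 2, Var(x̄₁−x̄₂) = σ²(1/n₁ + 1/(k·n₁)) = σ²·(k+1)/(k·n₁).
So n₁ = (1 + 1/k)·((z_{α/2} + z_β)/d)² = 1.500 × (2.484/0.86)².
n₁ = 1.500 × 8.34 = 12.5.
Round up: n₁ = 13, giving n₂ = 2 × 13 = 26.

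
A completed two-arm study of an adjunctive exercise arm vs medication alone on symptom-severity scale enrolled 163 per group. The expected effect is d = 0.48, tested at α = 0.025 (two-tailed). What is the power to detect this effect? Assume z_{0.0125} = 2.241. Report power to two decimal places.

power ≈ 0.98

For two equal groups, power = Φ(d·√(n/2) − z_{α/2}).
d·√(n/2) = 0.48 × √(163/2) = 0.48 × 9.028 = 4.333.
z_β = 4.333 − 2.241 = 2.092.
Power = Φ(2.092) = 0.982.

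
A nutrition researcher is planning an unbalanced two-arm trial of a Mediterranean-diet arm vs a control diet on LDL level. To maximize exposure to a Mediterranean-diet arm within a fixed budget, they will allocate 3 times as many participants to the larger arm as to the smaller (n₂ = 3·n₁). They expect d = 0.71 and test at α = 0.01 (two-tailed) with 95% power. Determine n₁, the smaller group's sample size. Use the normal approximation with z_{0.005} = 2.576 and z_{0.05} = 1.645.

With allocation ratio k = n₂/n₁ = 3, Var(x̄₁−x̄₂) = σ²(1/n₁ + 1/(k·n₁)) = σ²·(k+1)/(k·n₁).
So n₁ = (1 + 1/k)·((z_{α/2} + z_β)/d)² = 1.333 × (4.221/0.71)².
n₁ = 1.333 × 35.34 = 47.1.
Round up: n₁ = 48, giving n₂ = 3 × 48 = 144.

n₁ = 48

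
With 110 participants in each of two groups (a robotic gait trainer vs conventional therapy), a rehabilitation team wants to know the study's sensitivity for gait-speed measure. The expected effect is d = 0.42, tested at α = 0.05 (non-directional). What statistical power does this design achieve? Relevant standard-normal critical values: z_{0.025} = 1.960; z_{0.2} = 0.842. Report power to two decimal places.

For two equal groups, power = Φ(d·√(n/2) − z_{α/2}).
d·√(n/2) = 0.42 × √(110/2) = 0.42 × 7.416 = 3.115.
z_β = 3.115 − 1.960 = 1.155.
Power = Φ(1.155) = 0.876.

power ≈ 0.88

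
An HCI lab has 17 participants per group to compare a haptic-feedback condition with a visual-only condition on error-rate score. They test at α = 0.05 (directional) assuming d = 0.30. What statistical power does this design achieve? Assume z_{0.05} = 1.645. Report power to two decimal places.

power ≈ 0.22

For two equal groups, power = Φ(d·√(n/2) − z_{α}).
d·√(n/2) = 0.30 × √(17/2) = 0.30 × 2.915 = 0.875.
z_β = 0.875 − 1.645 = -0.770.
Power = Φ(-0.770) = 0.221.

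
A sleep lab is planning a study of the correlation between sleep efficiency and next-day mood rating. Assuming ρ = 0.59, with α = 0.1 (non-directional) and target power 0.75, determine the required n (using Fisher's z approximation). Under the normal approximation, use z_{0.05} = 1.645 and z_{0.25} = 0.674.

n = 15

Fisher's z: C = ½·ln((1+r)/(1−r)) = ½·ln(3.8780) = 0.6777.
n = ((z_{α/2} + z_β)/C)² + 3.
(1.645 + 0.674) / 0.6777 = 2.319 / 0.6777 = 3.422.
n = 3.422² + 3 = 11.71 + 3 = 14.7.
Round up.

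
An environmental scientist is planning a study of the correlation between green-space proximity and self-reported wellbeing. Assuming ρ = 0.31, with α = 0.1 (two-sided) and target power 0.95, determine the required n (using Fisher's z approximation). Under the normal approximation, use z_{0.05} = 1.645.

Fisher's z: C = ½·ln((1+r)/(1−r)) = ½·ln(1.8986) = 0.3205.
n = ((z_{α/2} + z_β)/C)² + 3.
(1.645 + 1.645) / 0.3205 = 3.290 / 0.3205 = 10.265.
n = 10.265² + 3 = 105.37 + 3 = 108.4.
Round up.

n = 109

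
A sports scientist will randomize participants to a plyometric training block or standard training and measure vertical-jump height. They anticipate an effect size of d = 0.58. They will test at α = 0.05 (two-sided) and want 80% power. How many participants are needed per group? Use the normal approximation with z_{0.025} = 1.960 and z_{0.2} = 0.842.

n = 47 per group

For two independent groups with equal n: n = 2·((z_{α/2} + z_β) / d)².
z_{α/2} + z_β = 1.960 + 0.842 = 2.802.
n = 2 × (2.802 / 0.58)² = 2 × 4.831² = 2 × 23.34 = 46.7.
Round up to the next whole participant.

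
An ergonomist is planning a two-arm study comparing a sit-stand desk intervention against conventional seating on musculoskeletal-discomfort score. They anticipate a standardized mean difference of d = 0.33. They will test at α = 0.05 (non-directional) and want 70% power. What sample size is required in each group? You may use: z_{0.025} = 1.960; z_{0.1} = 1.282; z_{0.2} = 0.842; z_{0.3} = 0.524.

n = 114 per group

For two independent groups with equal n: n = 2·((z_{α/2} + z_β) / d)².
z_{α/2} + z_β = 1.960 + 0.524 = 2.484.
n = 2 × (2.484 / 0.33)² = 2 × 7.527² = 2 × 56.66 = 113.3.
Round up to the next whole participant.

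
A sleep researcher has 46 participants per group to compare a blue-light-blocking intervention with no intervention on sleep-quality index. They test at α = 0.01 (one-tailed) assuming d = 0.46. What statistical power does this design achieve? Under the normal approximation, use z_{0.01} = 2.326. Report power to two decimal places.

For two equal groups, power = Φ(d·√(n/2) − z_{α}).
d·√(n/2) = 0.46 × √(46/2) = 0.46 × 4.796 = 2.206.
z_β = 2.206 − 2.326 = -0.120.
Power = Φ(-0.120) = 0.452.

power ≈ 0.45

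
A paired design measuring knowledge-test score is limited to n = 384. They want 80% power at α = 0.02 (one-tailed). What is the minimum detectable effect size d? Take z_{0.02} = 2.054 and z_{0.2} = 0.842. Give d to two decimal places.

For a single sample (or paired design) of n = 384: d_min = (z_{α} + z_β)/√n.
z-sum = 2.054 + 0.842 = 2.896.
d_min = 2.896 / √384 = 2.896 / 19.596 = 0.148.

d_min ≈ 0.15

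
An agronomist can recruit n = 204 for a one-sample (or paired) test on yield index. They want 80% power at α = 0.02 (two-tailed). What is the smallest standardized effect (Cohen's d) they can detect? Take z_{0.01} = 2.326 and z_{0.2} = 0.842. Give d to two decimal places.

d_min ≈ 0.22

For a single sample (or paired design) of n = 204: d_min = (z_{α/2} + z_β)/√n.
z-sum = 2.326 + 0.842 = 3.168.
d_min = 3.168 / √204 = 3.168 / 14.283 = 0.222.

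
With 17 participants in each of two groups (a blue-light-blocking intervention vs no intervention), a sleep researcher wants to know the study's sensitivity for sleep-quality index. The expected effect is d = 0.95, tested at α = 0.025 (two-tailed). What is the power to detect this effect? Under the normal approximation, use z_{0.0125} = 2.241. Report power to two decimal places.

power ≈ 0.70

For two equal groups, power = Φ(d·√(n/2) − z_{α/2}).
d·√(n/2) = 0.95 × √(17/2) = 0.95 × 2.915 = 2.770.
z_β = 2.770 − 2.241 = 0.529.
Power = Φ(0.529) = 0.701.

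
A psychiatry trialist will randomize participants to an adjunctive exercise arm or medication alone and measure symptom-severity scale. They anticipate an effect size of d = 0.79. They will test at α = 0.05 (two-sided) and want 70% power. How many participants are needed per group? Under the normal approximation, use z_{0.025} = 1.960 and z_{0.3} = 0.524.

n = 20 per group

For two independent groups with equal n: n = 2·((z_{α/2} + z_β) / d)².
z_{α/2} + z_β = 1.960 + 0.524 = 2.484.
n = 2 × (2.484 / 0.79)² = 2 × 3.144² = 2 × 9.89 = 19.8.
Round up to the next whole participant.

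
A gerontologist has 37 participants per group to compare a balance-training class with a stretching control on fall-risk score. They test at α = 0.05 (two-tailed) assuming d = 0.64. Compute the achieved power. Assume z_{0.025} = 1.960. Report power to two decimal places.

For two equal groups, power = Φ(d·√(n/2) − z_{α/2}).
d·√(n/2) = 0.64 × √(37/2) = 0.64 × 4.301 = 2.753.
z_β = 2.753 − 1.960 = 0.793.
Power = Φ(0.793) = 0.786.

power ≈ 0.79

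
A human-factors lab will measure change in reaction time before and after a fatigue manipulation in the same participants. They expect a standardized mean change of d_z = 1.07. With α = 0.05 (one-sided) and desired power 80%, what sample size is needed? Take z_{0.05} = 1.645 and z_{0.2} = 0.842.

n = 6 pairs

For a paired (one-sample on differences) test: n = ((z_{α} + z_β) / d)².
z_{α} + z_β = 1.645 + 0.842 = 2.487.
n = (2.487 / 1.07)² = 2.324² = 5.40.
Round up.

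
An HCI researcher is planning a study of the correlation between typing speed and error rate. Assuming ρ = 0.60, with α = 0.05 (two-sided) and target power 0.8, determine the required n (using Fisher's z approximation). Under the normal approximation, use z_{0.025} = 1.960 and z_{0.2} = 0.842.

Fisher's z: C = ½·ln((1+r)/(1−r)) = ½·ln(4.0000) = 0.6931.
n = ((z_{α/2} + z_β)/C)² + 3.
(1.960 + 0.842) / 0.6931 = 2.802 / 0.6931 = 4.043.
n = 4.043² + 3 = 16.34 + 3 = 19.3.
Round up.

n = 20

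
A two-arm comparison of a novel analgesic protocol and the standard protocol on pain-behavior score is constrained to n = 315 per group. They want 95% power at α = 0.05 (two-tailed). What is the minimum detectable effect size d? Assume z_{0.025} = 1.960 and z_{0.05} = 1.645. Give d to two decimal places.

d_min ≈ 0.29

For two independent groups of n = 315 each: d_min = (z_{α/2} + z_β)·√(2/n).
z-sum = 1.960 + 1.645 = 3.605.
d_min = 3.605 × √(2/315) = 3.605 × 0.0797 = 0.287.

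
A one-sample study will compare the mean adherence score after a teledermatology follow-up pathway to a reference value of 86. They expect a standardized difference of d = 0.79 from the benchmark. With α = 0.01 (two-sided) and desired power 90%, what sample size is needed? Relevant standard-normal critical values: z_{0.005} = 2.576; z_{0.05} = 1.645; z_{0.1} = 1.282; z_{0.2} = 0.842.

n = 24

For a one-sample test: n = ((z_{α/2} + z_β) / d)².
z_{α/2} + z_β = 2.576 + 1.282 = 3.858.
n = (3.858 / 0.79)² = 4.884² = 23.85.
Round up.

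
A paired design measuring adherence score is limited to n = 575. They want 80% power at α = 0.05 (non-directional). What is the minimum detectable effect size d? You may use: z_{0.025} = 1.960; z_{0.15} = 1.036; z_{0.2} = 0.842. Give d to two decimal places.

d_min ≈ 0.12

For a single sample (or paired design) of n = 575: d_min = (z_{α/2} + z_β)/√n.
z-sum = 1.960 + 0.842 = 2.802.
d_min = 2.802 / √575 = 2.802 / 23.979 = 0.117.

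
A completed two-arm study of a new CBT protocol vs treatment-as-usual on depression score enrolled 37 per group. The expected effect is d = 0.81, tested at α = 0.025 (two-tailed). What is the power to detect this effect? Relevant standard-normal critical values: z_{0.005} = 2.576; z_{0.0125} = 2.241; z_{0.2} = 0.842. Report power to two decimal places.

power ≈ 0.89

For two equal groups, power = Φ(d·√(n/2) − z_{α/2}).
d·√(n/2) = 0.81 × √(37/2) = 0.81 × 4.301 = 3.484.
z_β = 3.484 − 2.241 = 1.243.
Power = Φ(1.243) = 0.893.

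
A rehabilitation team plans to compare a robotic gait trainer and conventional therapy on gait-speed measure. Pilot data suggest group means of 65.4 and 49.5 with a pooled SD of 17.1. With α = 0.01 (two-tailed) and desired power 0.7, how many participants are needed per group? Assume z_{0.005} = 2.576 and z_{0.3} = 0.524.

Cohen's d = |M₁ − M₂| / SD_pooled = |65.4 − 49.5| / 17.1 = 15.9 / 17.1 = 0.930.
For two independent groups with equal n: n = 2·((z_{α/2} + z_β) / d)².
z_{α/2} + z_β = 2.576 + 0.524 = 3.100.
n = 2 × (3.100 / 0.930)² = 2 × 3.333² = 2 × 11.11 = 22.2.
Round up to the next whole participant.

n = 23 per group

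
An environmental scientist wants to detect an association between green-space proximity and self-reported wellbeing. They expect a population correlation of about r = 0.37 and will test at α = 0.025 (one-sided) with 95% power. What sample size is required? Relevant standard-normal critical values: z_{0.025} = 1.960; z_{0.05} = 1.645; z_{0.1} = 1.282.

Fisher's z: C = ½·ln((1+r)/(1−r)) = ½·ln(2.1746) = 0.3884.
n = ((z_{α} + z_β)/C)² + 3.
(1.960 + 1.645) / 0.3884 = 3.605 / 0.3884 = 9.282.
n = 9.282² + 3 = 86.15 + 3 = 89.1.
Round up.

n = 90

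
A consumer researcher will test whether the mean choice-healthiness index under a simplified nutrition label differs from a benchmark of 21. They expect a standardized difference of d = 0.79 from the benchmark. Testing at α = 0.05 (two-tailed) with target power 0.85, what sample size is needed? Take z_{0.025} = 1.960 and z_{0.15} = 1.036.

n = 15

For a one-sample test: n = ((z_{α/2} + z_β) / d)².
z_{α/2} + z_β = 1.960 + 1.036 = 2.996.
n = (2.996 / 0.79)² = 3.792² = 14.38.
Round up.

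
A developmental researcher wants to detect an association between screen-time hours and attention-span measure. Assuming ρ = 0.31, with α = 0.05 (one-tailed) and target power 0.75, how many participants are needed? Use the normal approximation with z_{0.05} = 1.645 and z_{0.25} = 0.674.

n = 56

Fisher's z: C = ½·ln((1+r)/(1−r)) = ½·ln(1.8986) = 0.3205.
n = ((z_{α} + z_β)/C)² + 3.
(1.645 + 0.674) / 0.3205 = 2.319 / 0.3205 = 7.236.
n = 7.236² + 3 = 52.35 + 3 = 55.4.
Round up.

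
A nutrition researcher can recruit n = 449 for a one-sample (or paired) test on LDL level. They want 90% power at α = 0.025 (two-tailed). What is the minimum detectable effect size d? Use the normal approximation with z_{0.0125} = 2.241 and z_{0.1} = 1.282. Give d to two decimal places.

d_min ≈ 0.17

For a single sample (or paired design) of n = 449: d_min = (z_{α/2} + z_β)/√n.
z-sum = 2.241 + 1.282 = 3.523.
d_min = 3.523 / √449 = 3.523 / 21.190 = 0.166.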